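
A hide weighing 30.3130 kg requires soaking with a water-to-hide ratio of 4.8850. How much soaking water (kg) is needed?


Formula: Water = hide_weight * ratio
Substituting: Water = 30.3130 * 4.8850
Result: 148.0790 kg


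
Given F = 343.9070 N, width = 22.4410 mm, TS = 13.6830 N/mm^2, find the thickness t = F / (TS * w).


Formula: t = F / (TS * w)
Substituting: t = 343.9070 / (13.6830 * 22.4410)
Result: 1.1200 mm


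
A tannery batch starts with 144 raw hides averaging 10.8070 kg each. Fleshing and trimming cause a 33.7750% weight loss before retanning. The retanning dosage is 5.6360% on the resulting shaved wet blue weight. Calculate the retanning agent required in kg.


Total_raw = N * avg_wt = 144 * 10.8070 = 1556.2080 kg
Substrate = Total_raw * (1 - loss/100) = 1556.2080 * (1 - 33.7750/100) = 1030.5987 kg
Retan = Substrate * pct / 100 = 1030.5987 * 5.6360 / 100 = 58.0845 kg


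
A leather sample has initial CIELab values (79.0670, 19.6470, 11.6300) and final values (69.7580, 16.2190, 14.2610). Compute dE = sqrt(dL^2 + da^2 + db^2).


dL = -9.3090, da = -3.4280, db = 2.6310
dE = sqrt((-9.3090)^2 + (-3.4280)^2 + 2.6310^2) = 10.2631


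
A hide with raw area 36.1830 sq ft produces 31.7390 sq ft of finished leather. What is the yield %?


Formula: Yield = finished / raw * 100
Substituting: Yield = 31.7390 / 36.1830 * 100
Result: 87.7180 %


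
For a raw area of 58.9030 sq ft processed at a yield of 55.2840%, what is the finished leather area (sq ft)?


Formula: finished = raw * yield / 100
Substituting: finished = 58.9030 * 55.2840 / 100
Result: 32.5639 sq ft


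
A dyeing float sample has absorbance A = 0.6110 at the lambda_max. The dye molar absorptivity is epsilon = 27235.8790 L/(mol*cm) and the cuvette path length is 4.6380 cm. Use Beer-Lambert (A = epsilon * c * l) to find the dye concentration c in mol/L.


Formula: c = A / (epsilon * l)
Substituting: c = 0.6110 / (27235.8790 * 4.6380)
Result: 4.8369e-06 mol/L


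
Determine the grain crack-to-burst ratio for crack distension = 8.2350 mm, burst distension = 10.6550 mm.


Formula: Ratio = crack / burst
Substituting: Ratio = 8.2350 / 10.6550
Result: 0.7729


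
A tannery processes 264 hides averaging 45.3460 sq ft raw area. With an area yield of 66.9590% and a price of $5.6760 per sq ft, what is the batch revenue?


Raw_total = N * avg_area = 264 * 45.3460 = 11971.3440 sq ft
Finished = Raw_total * yield / 100 = 11971.3440 * 66.9590 / 100 = 8015.8922 sq ft
Value = Finished * price = 8015.8922 * 5.6760 = 45498.2043 $


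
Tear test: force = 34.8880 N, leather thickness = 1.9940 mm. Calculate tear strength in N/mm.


Formula: Tear strength = force / thickness
Substituting: Tear strength = 34.8880 / 1.9940
Result: 17.4965 N/mm


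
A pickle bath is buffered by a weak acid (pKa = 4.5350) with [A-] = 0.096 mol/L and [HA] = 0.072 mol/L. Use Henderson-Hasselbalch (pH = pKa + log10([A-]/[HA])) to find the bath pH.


ratio = [A-] / [HA] = 0.096 / 0.072 = 1.3333
log10(ratio) = 0.1249
pH = pKa + log10(ratio) = 4.5350 + 0.1249 = 4.6599


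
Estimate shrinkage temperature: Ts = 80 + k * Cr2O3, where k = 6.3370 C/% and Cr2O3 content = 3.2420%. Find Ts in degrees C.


Formula: Ts = 80 + k * Cr2O3
Substituting: Ts = 80 + 6.3370 * 3.2420
Result: 100.5446 C


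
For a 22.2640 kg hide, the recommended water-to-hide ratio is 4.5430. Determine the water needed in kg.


Formula: Water = hide_weight * ratio
Substituting: Water = 22.2640 * 4.5430
Result: 101.1454 kg


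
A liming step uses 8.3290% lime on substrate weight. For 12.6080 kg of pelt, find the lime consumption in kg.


Formula: Lime = substrate * pct / 100
Substituting: Lime = 12.6080 * 8.3290 / 100
Result: 1.0501 kg


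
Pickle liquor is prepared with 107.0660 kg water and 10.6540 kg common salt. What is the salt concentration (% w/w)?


Formula: Conc = salt / (water + salt) * 100
Substituting: Conc = 10.6540 / (107.0660 + 10.6540) * 100
Result: 9.0503 %


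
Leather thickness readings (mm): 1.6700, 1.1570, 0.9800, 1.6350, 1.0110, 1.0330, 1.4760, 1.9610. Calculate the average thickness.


Formula: Average = sum / n
Substituting: Average = 10.9230 / 8
Result: 1.3654 mm


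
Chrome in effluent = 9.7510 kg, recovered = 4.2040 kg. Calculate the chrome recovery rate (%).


Formula: Recovery = recovered / input * 100
Substituting: Recovery = 4.2040 / 9.7510 * 100
Result: 43.1135 %


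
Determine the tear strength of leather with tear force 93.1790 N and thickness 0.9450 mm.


Formula: Tear strength = force / thickness
Substituting: Tear strength = 93.1790 / 0.9450
Result: 98.6021 N/mm


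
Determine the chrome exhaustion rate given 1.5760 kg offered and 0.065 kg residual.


Formula: Uptake = (offered - residual) / offered * 100
Substituting: Uptake = (1.5760 - 0.065) / 1.5760 * 100
Result: 95.8756 %


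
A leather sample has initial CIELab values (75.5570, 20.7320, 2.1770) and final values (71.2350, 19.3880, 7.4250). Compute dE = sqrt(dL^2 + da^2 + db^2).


dL = -4.3220, da = -1.3440, db = 5.2480
dE = sqrt((-4.3220)^2 + (-1.3440)^2 + 5.2480^2) = 6.9302


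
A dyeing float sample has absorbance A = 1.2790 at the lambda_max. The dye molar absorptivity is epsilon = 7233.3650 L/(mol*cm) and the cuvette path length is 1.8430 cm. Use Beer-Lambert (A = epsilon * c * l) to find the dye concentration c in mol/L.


Formula: c = A / (epsilon * l)
Substituting: c = 1.2790 / (7233.3650 * 1.8430)
Result: 9.5941e-05 mol/L


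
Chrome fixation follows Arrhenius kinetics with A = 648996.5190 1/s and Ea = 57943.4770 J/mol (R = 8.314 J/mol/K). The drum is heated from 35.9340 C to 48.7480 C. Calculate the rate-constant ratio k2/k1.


T1 = 35.9340 + 273.15 = 309.0840 K; T2 = 48.7480 + 273.15 = 321.8980 K
k1 = A * exp(-Ea/(R*T1)) = 648996.5190 * exp(-57943.4770/(8.314*309.0840)) = 1.0460e-04 1/s
k2 = A * exp(-Ea/(R*T2)) = 648996.5190 * exp(-57943.4770/(8.314*321.8980)) = 2.5667e-04 1/s
k2/k1 = 2.5667e-04 / 1.0460e-04 = 2.4537


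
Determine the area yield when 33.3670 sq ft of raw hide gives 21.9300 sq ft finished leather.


Formula: Yield = finished / raw * 100
Substituting: Yield = 21.9300 / 33.3670 * 100
Result: 65.7236 %


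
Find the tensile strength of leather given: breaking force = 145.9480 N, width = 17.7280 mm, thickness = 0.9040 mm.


Formula: TS = force / (width * thickness)
Substituting: TS = 145.9480 / (17.7280 * 0.9040)
Result: 9.1069 N/mm^2


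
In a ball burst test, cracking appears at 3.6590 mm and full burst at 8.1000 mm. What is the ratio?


Formula: Ratio = crack / burst
Substituting: Ratio = 3.6590 / 8.1000
Result: 0.4517


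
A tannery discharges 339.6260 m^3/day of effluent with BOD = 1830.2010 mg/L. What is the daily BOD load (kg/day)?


Formula: BOD_load = volume * conc / 1000
Substituting: BOD_load = 339.6260 * 1830.2010 / 1000
Result: 621.5838 kg/day


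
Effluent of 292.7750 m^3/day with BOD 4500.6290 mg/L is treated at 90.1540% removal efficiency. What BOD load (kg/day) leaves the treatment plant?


Load_in = volume * conc / 1000 = 292.7750 * 4500.6290 / 1000 = 1317.6717 kg/day
Removed = Load_in * eff / 100 = 1317.6717 * 90.1540 / 100 = 1187.9337 kg/day
Load_out = Load_in - Removed = 1317.6717 - 1187.9337 = 129.7380 kg/day


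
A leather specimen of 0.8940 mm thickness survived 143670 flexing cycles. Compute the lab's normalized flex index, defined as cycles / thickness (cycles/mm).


Formula: Index = cycles / thickness
Substituting: Index = 143670 / 0.8940
Result: 160704.6980 cycles/mm


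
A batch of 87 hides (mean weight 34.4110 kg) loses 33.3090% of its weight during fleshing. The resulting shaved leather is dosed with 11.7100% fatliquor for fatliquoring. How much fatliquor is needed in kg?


Total_raw = N * avg_wt = 87 * 34.4110 = 2993.7570 kg
Substrate = Total_raw * (1 - loss/100) = 2993.7570 * (1 - 33.3090/100) = 1996.5665 kg
Fat = Substrate * pct / 100 = 1996.5665 * 11.7100 / 100 = 233.7979 kg


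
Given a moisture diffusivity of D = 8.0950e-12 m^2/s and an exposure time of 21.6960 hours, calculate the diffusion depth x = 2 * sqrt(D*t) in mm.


t = 21.6960 hr * 3600 = 78105.6000 s
D * t = 8.0950e-12 * 78105.6000 = 6.3226e-07
x = 2 * sqrt(D*t) = 2 * sqrt(6.3226e-07) = 0.0015903 m = 1.5903 mm


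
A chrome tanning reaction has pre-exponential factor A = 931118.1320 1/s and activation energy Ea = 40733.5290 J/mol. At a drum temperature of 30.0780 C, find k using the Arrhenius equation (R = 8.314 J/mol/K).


T_K = T_C + 273.15 = 30.0780 + 273.15 = 303.2280 K
exponent = -Ea / (R * T_K) = -40733.5290 / (8.314 * 303.2280) = -16.1574
k = A * exp(exponent) = 931118.1320 * exp(-16.1574) = 0.089519 1/s


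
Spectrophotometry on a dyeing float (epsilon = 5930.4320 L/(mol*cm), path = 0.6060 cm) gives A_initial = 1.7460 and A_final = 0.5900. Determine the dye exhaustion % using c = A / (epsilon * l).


c_initial = A_i / (epsilon * l) = 1.7460 / (5930.4320 * 0.6060) = 4.8583e-04 mol/L
c_final = A_f / (epsilon * l) = 0.5900 / (5930.4320 * 0.6060) = 1.6417e-04 mol/L
Exhaustion = (c_initial - c_final) / c_initial * 100 = (4.8583e-04 - 1.6417e-04) / 4.8583e-04 * 100 = 66.2085 %


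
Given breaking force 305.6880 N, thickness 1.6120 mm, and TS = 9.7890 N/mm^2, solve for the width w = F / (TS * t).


Formula: w = F / (TS * t)
Substituting: w = 305.6880 / (9.7890 * 1.6120)
Result: 19.3720 mm


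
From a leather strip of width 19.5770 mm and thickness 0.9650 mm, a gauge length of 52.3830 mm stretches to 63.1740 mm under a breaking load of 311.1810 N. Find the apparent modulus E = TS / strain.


TS = F / (w * t) = 311.1810 / (19.5770 * 0.9650) = 16.4717 N/mm^2
strain = (Lf - L0) / L0 = (63.1740 - 52.3830) / 52.3830 = 0.2060
E = TS / strain = 16.4717 / 0.2060 = 79.9592 N/mm^2


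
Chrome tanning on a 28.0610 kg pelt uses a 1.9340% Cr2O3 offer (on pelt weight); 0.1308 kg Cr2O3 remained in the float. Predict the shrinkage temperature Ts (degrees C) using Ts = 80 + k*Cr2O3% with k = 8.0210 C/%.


Offered = pelt * offer_pct / 100 = 28.0610 * 1.9340 / 100 = 0.5427 kg
Uptake = offered - residual = 0.5427 - 0.1308 = 0.4119 kg
Cr2O3% on pelt = uptake / pelt * 100 = 0.4119 / 28.0610 * 100 = 1.4679 %
Ts = 80 + k * Cr2O3% = 80 + 8.0210 * 1.4679 = 91.7738 C


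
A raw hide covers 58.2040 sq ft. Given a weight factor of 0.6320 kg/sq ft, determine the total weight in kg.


Formula: Weight = area * weight_per_sqft
Substituting: Weight = 58.2040 * 0.6320
Result: 36.7849 kg


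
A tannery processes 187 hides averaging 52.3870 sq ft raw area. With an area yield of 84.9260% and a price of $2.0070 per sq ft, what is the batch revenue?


Raw_total = N * avg_area = 187 * 52.3870 = 9796.3690 sq ft
Finished = Raw_total * yield / 100 = 9796.3690 * 84.9260 / 100 = 8319.6643 sq ft
Value = Finished * price = 8319.6643 * 2.0070 = 16697.5663 $


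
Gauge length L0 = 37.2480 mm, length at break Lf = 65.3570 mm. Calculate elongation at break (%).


Formula: Elongation = (Lf - L0) / L0 * 100
Substituting: Elongation = (65.3570 - 37.2480) / 37.2480 * 100
Result: 75.4645 %


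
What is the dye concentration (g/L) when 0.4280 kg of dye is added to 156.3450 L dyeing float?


Formula: Conc = dye_mass(kg) / volume(L) * 1000
Substituting: Conc = 0.4280 / 156.3450 * 1000
Result: 2.7375 g/L


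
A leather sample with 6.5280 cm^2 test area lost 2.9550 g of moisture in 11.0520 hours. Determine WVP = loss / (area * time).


Formula: WVP = loss / (area * time)
Substituting: WVP = 2.9550 / (6.5280 * 11.0520)
Result: 0.0409578 g/(cm^2*hr)


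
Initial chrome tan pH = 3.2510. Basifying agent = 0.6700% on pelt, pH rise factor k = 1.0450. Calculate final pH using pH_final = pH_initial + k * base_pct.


Formula: pH_final = pH_initial + k * base_pct
Substituting: pH_final = 3.2510 + 1.0450 * 0.6700
Result: 3.9511


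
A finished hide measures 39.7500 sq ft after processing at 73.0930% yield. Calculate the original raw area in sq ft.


Formula: raw = finished * 100 / yield
Substituting: raw = 39.7500 * 100 / 73.0930
Result: 54.3828 sq ft


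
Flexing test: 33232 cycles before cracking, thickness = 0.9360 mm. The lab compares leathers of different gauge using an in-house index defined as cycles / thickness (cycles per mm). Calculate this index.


Formula: Index = cycles / thickness
Substituting: Index = 33232 / 0.9360
Result: 35504.2735 cycles/mm


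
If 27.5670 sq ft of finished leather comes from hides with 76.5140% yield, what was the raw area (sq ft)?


Formula: raw = finished * 100 / yield
Substituting: raw = 27.5670 * 100 / 76.5140
Result: 36.0287 sq ft


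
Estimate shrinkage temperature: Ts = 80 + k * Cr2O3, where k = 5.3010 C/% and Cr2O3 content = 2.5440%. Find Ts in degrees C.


Formula: Ts = 80 + k * Cr2O3
Substituting: Ts = 80 + 5.3010 * 2.5440
Result: 93.4857 C


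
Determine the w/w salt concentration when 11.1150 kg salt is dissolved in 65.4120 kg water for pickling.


Formula: Conc = salt / (water + salt) * 100
Substituting: Conc = 11.1150 / (65.4120 + 11.1150) * 100
Result: 14.5243 %


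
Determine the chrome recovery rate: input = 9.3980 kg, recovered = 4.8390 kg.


Formula: Recovery = recovered / input * 100
Substituting: Recovery = 4.8390 / 9.3980 * 100
Result: 51.4897 %


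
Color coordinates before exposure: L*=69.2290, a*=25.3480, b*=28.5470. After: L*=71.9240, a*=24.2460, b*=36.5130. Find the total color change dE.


dL = 2.6950, da = -1.1020, db = 7.9660
dE = sqrt(2.6950^2 + (-1.1020)^2 + 7.9660^2) = 8.4814


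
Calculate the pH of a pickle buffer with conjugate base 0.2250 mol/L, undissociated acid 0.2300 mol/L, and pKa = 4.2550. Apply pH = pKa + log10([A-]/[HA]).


ratio = [A-] / [HA] = 0.2250 / 0.2300 = 0.9783
log10(ratio) = -0.00954532
pH = pKa + log10(ratio) = 4.2550 - 0.00954532 = 4.2455


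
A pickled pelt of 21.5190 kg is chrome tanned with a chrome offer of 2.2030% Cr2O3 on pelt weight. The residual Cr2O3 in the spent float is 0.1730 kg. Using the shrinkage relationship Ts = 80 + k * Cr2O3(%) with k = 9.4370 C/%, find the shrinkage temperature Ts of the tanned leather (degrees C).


Offered = pelt * offer_pct / 100 = 21.5190 * 2.2030 / 100 = 0.4741 kg
Uptake = offered - residual = 0.4741 - 0.1730 = 0.3011 kg
Cr2O3% on pelt = uptake / pelt * 100 = 0.3011 / 21.5190 * 100 = 1.3991 %
Ts = 80 + k * Cr2O3% = 80 + 9.4370 * 1.3991 = 93.2029 C


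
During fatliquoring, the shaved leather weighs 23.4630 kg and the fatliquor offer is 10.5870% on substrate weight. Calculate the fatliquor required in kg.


Formula: Fat = substrate * pct / 100
Substituting: Fat = 23.4630 * 10.5870 / 100
Result: 2.4840 kg


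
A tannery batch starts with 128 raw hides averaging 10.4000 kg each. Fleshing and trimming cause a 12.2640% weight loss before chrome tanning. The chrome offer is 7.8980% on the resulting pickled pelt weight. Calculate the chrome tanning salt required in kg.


Total_raw = N * avg_wt = 128 * 10.4000 = 1331.2000 kg
Substrate = Total_raw * (1 - loss/100) = 1331.2000 * (1 - 12.2640/100) = 1167.9416 kg
Chrome = Substrate * pct / 100 = 1167.9416 * 7.8980 / 100 = 92.2440 kg


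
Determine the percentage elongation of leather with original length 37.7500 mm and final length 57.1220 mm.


Formula: Elongation = (Lf - L0) / L0 * 100
Substituting: Elongation = (57.1220 - 37.7500) / 37.7500 * 100
Result: 51.3166 %


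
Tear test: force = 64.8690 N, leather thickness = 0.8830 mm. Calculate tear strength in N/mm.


Formula: Tear strength = force / thickness
Substituting: Tear strength = 64.8690 / 0.8830
Result: 73.4643 N/mm


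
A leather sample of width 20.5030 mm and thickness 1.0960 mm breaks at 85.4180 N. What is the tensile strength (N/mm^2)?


Formula: TS = force / (width * thickness)
Substituting: TS = 85.4180 / (20.5030 * 1.0960)
Result: 3.8012 N/mm^2


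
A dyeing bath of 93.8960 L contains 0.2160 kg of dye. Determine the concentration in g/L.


Formula: Conc = dye_mass(kg) / volume(L) * 1000
Substituting: Conc = 0.2160 / 93.8960 * 1000
Result: 2.3004 g/L


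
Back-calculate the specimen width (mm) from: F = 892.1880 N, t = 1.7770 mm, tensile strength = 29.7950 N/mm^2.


Formula: w = F / (TS * t)
Substituting: w = 892.1880 / (29.7950 * 1.7770)
Result: 16.8510 mm


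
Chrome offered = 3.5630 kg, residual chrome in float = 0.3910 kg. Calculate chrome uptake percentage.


Formula: Uptake = (offered - residual) / offered * 100
Substituting: Uptake = (3.5630 - 0.3910) / 3.5630 * 100
Result: 89.0261 %


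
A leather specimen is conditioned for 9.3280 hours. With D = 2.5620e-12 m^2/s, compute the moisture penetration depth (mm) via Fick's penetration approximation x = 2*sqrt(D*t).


t = 9.3280 hr * 3600 = 33580.8000 s
D * t = 2.5620e-12 * 33580.8000 = 8.6034e-08
x = 2 * sqrt(D*t) = 2 * sqrt(8.6034e-08) = 5.8663e-04 m = 0.5866 mm


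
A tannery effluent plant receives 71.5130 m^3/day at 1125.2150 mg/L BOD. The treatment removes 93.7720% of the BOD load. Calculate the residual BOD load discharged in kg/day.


Load_in = volume * conc / 1000 = 71.5130 * 1125.2150 / 1000 = 80.4675 kg/day
Removed = Load_in * eff / 100 = 80.4675 * 93.7720 / 100 = 75.4560 kg/day
Load_out = Load_in - Removed = 80.4675 - 75.4560 = 5.0115 kg/day


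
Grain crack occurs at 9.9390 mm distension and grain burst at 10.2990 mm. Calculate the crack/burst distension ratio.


Formula: Ratio = crack / burst
Substituting: Ratio = 9.9390 / 10.2990
Result: 0.9650


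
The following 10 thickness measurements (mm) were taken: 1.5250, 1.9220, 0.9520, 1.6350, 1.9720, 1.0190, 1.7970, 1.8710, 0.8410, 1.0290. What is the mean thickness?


Formula: Average = sum / n
Substituting: Average = 14.5630 / 10
Result: 1.4563 mm


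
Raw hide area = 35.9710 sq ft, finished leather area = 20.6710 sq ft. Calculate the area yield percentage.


Formula: Yield = finished / raw * 100
Substituting: Yield = 20.6710 / 35.9710 * 100
Result: 57.4657 %


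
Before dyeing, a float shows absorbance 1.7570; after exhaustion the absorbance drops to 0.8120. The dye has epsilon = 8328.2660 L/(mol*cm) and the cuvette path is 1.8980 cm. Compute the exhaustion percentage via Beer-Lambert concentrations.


c_initial = A_i / (epsilon * l) = 1.7570 / (8328.2660 * 1.8980) = 1.1115e-04 mol/L
c_final = A_f / (epsilon * l) = 0.8120 / (8328.2660 * 1.8980) = 5.1369e-05 mol/L
Exhaustion = (c_initial - c_final) / c_initial * 100 = (1.1115e-04 - 5.1369e-05) / 1.1115e-04 * 100 = 53.7849 %


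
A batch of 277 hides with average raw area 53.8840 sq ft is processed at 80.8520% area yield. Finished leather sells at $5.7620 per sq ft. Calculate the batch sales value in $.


Raw_total = N * avg_area = 277 * 53.8840 = 14925.8680 sq ft
Finished = Raw_total * yield / 100 = 14925.8680 * 80.8520 / 100 = 12067.8628 sq ft
Value = Finished * price = 12067.8628 * 5.7620 = 69535.0254 $


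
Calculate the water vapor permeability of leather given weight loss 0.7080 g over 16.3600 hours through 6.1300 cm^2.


Formula: WVP = loss / (area * time)
Substituting: WVP = 0.7080 / (6.1300 * 16.3600)
Result: 0.00705975 g/(cm^2*hr)


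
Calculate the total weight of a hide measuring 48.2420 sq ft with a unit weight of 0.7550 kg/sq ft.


Formula: Weight = area * weight_per_sqft
Substituting: Weight = 48.2420 * 0.7550
Result: 36.4227 kg


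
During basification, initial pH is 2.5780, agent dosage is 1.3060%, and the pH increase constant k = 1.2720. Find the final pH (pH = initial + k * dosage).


Formula: pH_final = pH_initial + k * base_pct
Substituting: pH_final = 2.5780 + 1.2720 * 1.3060
Result: 4.2392


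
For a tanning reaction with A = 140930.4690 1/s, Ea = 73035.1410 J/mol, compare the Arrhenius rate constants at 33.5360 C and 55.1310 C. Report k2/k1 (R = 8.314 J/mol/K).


T1 = 33.5360 + 273.15 = 306.6860 K; T2 = 55.1310 + 273.15 = 328.2810 K
k1 = A * exp(-Ea/(R*T1)) = 140930.4690 * exp(-73035.1410/(8.314*306.6860)) = 5.1196e-08 1/s
k2 = A * exp(-Ea/(R*T2)) = 140930.4690 * exp(-73035.1410/(8.314*328.2810)) = 3.3694e-07 1/s
k2/k1 = 3.3694e-07 / 5.1196e-08 = 6.5813


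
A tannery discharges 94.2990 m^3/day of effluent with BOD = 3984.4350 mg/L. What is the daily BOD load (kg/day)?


Formula: BOD_load = volume * conc / 1000
Substituting: BOD_load = 94.2990 * 3984.4350 / 1000
Result: 375.7282 kg/day


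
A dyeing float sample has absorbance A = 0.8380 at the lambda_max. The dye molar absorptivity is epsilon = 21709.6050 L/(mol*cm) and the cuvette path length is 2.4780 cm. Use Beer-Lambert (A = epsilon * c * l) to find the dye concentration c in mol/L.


Formula: c = A / (epsilon * l)
Substituting: c = 0.8380 / (21709.6050 * 2.4780)
Result: 1.5577e-05 mol/L


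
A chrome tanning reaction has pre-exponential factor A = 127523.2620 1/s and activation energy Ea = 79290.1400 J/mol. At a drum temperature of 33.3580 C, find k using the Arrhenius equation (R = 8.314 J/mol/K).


T_K = T_C + 273.15 = 33.3580 + 273.15 = 306.5080 K
exponent = -Ea / (R * T_K) = -79290.1400 / (8.314 * 306.5080) = -31.1148
k = A * exp(exponent) = 127523.2620 * exp(-31.1148) = 3.9137e-09 1/s


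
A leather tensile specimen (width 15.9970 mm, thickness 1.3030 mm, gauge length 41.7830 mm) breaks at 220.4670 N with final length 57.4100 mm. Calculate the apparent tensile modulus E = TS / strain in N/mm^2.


TS = F / (w * t) = 220.4670 / (15.9970 * 1.3030) = 10.5770 N/mm^2
strain = (Lf - L0) / L0 = (57.4100 - 41.7830) / 41.7830 = 0.3740
E = TS / strain = 10.5770 / 0.3740 = 28.2803 N/mm^2


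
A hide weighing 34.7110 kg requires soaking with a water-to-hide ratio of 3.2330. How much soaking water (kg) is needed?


Formula: Water = hide_weight * ratio
Substituting: Water = 34.7110 * 3.2330
Result: 112.2207 kg


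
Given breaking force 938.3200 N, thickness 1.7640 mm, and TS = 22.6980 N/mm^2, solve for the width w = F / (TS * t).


Formula: w = F / (TS * t)
Substituting: w = 938.3200 / (22.6980 * 1.7640)
Result: 23.4350 mm


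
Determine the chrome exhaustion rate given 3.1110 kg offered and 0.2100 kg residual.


Formula: Uptake = (offered - residual) / offered * 100
Substituting: Uptake = (3.1110 - 0.2100) / 3.1110 * 100
Result: 93.2498 %


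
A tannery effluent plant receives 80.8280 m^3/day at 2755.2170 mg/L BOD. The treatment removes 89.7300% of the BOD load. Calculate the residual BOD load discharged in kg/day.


Load_in = volume * conc / 1000 = 80.8280 * 2755.2170 / 1000 = 222.6987 kg/day
Removed = Load_in * eff / 100 = 222.6987 * 89.7300 / 100 = 199.8275 kg/day
Load_out = Load_in - Removed = 222.6987 - 199.8275 = 22.8712 kg/day


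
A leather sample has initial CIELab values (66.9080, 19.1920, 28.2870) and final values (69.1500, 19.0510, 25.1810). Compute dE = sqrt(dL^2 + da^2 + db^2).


dL = 2.2420, da = -0.1410, db = -3.1060
dE = sqrt(2.2420^2 + (-0.1410)^2 + (-3.1060)^2) = 3.8332


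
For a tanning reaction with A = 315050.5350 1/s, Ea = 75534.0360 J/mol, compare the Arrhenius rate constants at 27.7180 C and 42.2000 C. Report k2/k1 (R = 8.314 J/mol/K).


T1 = 27.7180 + 273.15 = 300.8680 K; T2 = 42.2000 + 273.15 = 315.3500 K
k1 = A * exp(-Ea/(R*T1)) = 315050.5350 * exp(-75534.0360/(8.314*300.8680)) = 2.4222e-08 1/s
k2 = A * exp(-Ea/(R*T2)) = 315050.5350 * exp(-75534.0360/(8.314*315.3500)) = 9.6929e-08 1/s
k2/k1 = 9.6929e-08 / 2.4222e-08 = 4.0017


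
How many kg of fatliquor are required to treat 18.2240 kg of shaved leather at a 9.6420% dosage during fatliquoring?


Formula: Fat = substrate * pct / 100
Substituting: Fat = 18.2240 * 9.6420 / 100
Result: 1.7572 kg


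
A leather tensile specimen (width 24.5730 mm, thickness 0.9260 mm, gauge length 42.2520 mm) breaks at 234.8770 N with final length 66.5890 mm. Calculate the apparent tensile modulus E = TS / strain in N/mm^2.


TS = F / (w * t) = 234.8770 / (24.5730 * 0.9260) = 10.3222 N/mm^2
strain = (Lf - L0) / L0 = (66.5890 - 42.2520) / 42.2520 = 0.5760
E = TS / strain = 10.3222 / 0.5760 = 17.9206 N/mm^2


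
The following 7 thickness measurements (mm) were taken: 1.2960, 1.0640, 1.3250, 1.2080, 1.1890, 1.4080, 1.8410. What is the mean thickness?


Formula: Average = sum / n
Substituting: Average = 9.3310 / 7
Result: 1.3330 mm


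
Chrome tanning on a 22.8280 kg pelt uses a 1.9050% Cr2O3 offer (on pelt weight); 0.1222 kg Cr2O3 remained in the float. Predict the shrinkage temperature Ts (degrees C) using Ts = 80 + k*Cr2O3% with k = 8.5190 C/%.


Offered = pelt * offer_pct / 100 = 22.8280 * 1.9050 / 100 = 0.4349 kg
Uptake = offered - residual = 0.4349 - 0.1222 = 0.3127 kg
Cr2O3% on pelt = uptake / pelt * 100 = 0.3127 / 22.8280 * 100 = 1.3697 %
Ts = 80 + k * Cr2O3% = 80 + 8.5190 * 1.3697 = 91.6684 C


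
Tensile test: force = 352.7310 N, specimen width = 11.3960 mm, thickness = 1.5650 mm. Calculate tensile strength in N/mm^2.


Formula: TS = force / (width * thickness)
Substituting: TS = 352.7310 / (11.3960 * 1.5650)
Result: 19.7777 N/mm^2


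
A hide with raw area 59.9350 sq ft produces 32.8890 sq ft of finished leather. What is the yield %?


Formula: Yield = finished / raw * 100
Substituting: Yield = 32.8890 / 59.9350 * 100
Result: 54.8744 %


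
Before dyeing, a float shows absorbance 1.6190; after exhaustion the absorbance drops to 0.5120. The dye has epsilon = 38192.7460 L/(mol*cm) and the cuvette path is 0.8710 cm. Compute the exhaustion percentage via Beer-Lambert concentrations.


c_initial = A_i / (epsilon * l) = 1.6190 / (38192.7460 * 0.8710) = 4.8668e-05 mol/L
c_final = A_f / (epsilon * l) = 0.5120 / (38192.7460 * 0.8710) = 1.5391e-05 mol/L
Exhaustion = (c_initial - c_final) / c_initial * 100 = (4.8668e-05 - 1.5391e-05) / 4.8668e-05 * 100 = 68.3755 %


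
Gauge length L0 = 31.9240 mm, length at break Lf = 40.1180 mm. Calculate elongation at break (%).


Formula: Elongation = (Lf - L0) / L0 * 100
Substituting: Elongation = (40.1180 - 31.9240) / 31.9240 * 100
Result: 25.6672 %


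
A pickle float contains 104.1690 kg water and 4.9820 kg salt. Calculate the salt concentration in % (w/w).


Formula: Conc = salt / (water + salt) * 100
Substituting: Conc = 4.9820 / (104.1690 + 4.9820) * 100
Result: 4.5643 %


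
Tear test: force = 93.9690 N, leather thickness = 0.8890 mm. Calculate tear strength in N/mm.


Formula: Tear strength = force / thickness
Substituting: Tear strength = 93.9690 / 0.8890
Result: 105.7019 N/mm


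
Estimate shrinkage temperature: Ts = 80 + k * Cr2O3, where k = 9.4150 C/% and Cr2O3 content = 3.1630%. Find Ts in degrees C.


Formula: Ts = 80 + k * Cr2O3
Substituting: Ts = 80 + 9.4150 * 3.1630
Result: 109.7796 C


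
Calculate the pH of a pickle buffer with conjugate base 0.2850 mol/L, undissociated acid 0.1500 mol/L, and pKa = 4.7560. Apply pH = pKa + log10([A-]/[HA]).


ratio = [A-] / [HA] = 0.2850 / 0.1500 = 1.9000
log10(ratio) = 0.2788
pH = pKa + log10(ratio) = 4.7560 + 0.2788 = 5.0348


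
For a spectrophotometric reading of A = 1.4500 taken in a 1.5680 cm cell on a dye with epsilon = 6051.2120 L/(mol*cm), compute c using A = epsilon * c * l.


Formula: c = A / (epsilon * l)
Substituting: c = 1.4500 / (6051.2120 * 1.5680)
Result: 1.5282e-04 mol/L


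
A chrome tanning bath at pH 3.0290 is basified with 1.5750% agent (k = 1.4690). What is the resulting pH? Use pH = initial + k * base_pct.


Formula: pH_final = pH_initial + k * base_pct
Substituting: pH_final = 3.0290 + 1.4690 * 1.5750
Result: 5.3427


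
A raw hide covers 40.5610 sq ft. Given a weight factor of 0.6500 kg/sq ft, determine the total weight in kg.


Formula: Weight = area * weight_per_sqft
Substituting: Weight = 40.5610 * 0.6500
Result: 26.3647 kg


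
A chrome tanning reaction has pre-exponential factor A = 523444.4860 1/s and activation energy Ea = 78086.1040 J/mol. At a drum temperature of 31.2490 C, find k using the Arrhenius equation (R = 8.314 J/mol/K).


T_K = T_C + 273.15 = 31.2490 + 273.15 = 304.3990 K
exponent = -Ea / (R * T_K) = -78086.1040 / (8.314 * 304.3990) = -30.8546
k = A * exp(exponent) = 523444.4860 * exp(-30.8546) = 2.0839e-08 1/s


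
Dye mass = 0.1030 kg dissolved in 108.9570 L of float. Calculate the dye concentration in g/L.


Formula: Conc = dye_mass(kg) / volume(L) * 1000
Substituting: Conc = 0.1030 / 108.9570 * 1000
Result: 0.9453 g/L


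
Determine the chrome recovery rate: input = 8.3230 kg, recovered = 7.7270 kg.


Formula: Recovery = recovered / input * 100
Substituting: Recovery = 7.7270 / 8.3230 * 100
Result: 92.8391 %


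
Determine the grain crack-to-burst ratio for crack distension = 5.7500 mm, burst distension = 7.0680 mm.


Formula: Ratio = crack / burst
Substituting: Ratio = 5.7500 / 7.0680
Result: 0.8135


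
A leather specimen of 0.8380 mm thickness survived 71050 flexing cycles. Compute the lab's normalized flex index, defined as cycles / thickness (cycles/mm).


Formula: Index = cycles / thickness
Substituting: Index = 71050 / 0.8380
Result: 84785.2029 cycles/mm


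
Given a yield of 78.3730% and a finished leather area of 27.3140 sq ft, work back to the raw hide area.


Formula: raw = finished * 100 / yield
Substituting: raw = 27.3140 * 100 / 78.3730
Result: 34.8513 sq ft


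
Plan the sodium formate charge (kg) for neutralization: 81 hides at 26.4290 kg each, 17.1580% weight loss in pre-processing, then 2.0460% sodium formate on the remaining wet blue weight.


Total_raw = N * avg_wt = 81 * 26.4290 = 2140.7490 kg
Substrate = Total_raw * (1 - loss/100) = 2140.7490 * (1 - 17.1580/100) = 1773.4393 kg
Neutralizer = Substrate * pct / 100 = 1773.4393 * 2.0460 / 100 = 36.2846 kg


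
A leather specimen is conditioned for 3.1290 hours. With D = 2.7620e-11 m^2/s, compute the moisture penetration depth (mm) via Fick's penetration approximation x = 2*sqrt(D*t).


t = 3.1290 hr * 3600 = 11264.4000 s
D * t = 2.7620e-11 * 11264.4000 = 3.1112e-07
x = 2 * sqrt(D*t) = 2 * sqrt(3.1112e-07) = 0.00111557 m = 1.1156 mm


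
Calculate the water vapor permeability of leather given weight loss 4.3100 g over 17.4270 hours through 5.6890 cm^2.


Formula: WVP = loss / (area * time)
Substituting: WVP = 4.3100 / (5.6890 * 17.4270)
Result: 0.0434729 g/(cm^2*hr)


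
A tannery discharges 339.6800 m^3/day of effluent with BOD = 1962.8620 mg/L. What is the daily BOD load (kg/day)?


Formula: BOD_load = volume * conc / 1000
Substituting: BOD_load = 339.6800 * 1962.8620 / 1000
Result: 666.7450 kg/day


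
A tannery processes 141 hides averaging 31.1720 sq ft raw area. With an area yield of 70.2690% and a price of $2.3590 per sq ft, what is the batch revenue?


Raw_total = N * avg_area = 141 * 31.1720 = 4395.2520 sq ft
Finished = Raw_total * yield / 100 = 4395.2520 * 70.2690 / 100 = 3088.4996 sq ft
Value = Finished * price = 3088.4996 * 2.3590 = 7285.7706 $


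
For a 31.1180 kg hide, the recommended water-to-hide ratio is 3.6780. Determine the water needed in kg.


Formula: Water = hide_weight * ratio
Substituting: Water = 31.1180 * 3.6780
Result: 114.4520 kg


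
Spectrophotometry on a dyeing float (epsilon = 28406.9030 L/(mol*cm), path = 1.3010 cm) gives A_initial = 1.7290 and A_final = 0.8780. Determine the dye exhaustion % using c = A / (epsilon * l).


c_initial = A_i / (epsilon * l) = 1.7290 / (28406.9030 * 1.3010) = 4.6784e-05 mol/L
c_final = A_f / (epsilon * l) = 0.8780 / (28406.9030 * 1.3010) = 2.3757e-05 mol/L
Exhaustion = (c_initial - c_final) / c_initial * 100 = (4.6784e-05 - 2.3757e-05) / 4.6784e-05 * 100 = 49.2192 %


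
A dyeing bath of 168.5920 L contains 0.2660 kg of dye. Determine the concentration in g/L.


Formula: Conc = dye_mass(kg) / volume(L) * 1000
Substituting: Conc = 0.2660 / 168.5920 * 1000
Result: 1.5778 g/L


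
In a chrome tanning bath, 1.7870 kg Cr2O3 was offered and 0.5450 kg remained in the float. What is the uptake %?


Formula: Uptake = (offered - residual) / offered * 100
Substituting: Uptake = (1.7870 - 0.5450) / 1.7870 * 100
Result: 69.5020 %


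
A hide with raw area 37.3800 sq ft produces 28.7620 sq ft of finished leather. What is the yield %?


Formula: Yield = finished / raw * 100
Substituting: Yield = 28.7620 / 37.3800 * 100
Result: 76.9449 %


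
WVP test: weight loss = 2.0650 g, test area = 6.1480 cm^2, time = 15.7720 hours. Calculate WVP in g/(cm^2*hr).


Formula: WVP = loss / (area * time)
Substituting: WVP = 2.0650 / (6.1480 * 15.7720)
Result: 0.0212961 g/(cm^2*hr)


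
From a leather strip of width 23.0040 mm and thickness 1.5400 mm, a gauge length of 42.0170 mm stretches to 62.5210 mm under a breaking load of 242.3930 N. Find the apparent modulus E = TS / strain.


TS = F / (w * t) = 242.3930 / (23.0040 * 1.5400) = 6.8422 N/mm^2
strain = (Lf - L0) / L0 = (62.5210 - 42.0170) / 42.0170 = 0.4880
E = TS / strain = 6.8422 / 0.4880 = 14.0211 N/mm^2


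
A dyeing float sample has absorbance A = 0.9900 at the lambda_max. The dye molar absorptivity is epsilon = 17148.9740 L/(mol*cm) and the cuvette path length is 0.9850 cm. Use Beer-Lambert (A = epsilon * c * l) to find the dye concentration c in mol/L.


Formula: c = A / (epsilon * l)
Substituting: c = 0.9900 / (17148.9740 * 0.9850)
Result: 5.8609e-05 mol/L


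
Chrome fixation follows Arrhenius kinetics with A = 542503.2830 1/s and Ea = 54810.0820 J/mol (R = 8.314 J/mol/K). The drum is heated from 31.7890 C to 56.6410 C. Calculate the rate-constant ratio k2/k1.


T1 = 31.7890 + 273.15 = 304.9390 K; T2 = 56.6410 + 273.15 = 329.7910 K
k1 = A * exp(-Ea/(R*T1)) = 542503.2830 * exp(-54810.0820/(8.314*304.9390)) = 2.2149e-04 1/s
k2 = A * exp(-Ea/(R*T2)) = 542503.2830 * exp(-54810.0820/(8.314*329.7910)) = 0.00112948 1/s
k2/k1 = 0.00112948 / 2.2149e-04 = 5.0995


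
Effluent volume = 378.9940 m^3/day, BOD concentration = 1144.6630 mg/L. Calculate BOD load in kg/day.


Formula: BOD_load = volume * conc / 1000
Substituting: BOD_load = 378.9940 * 1144.6630 / 1000
Result: 433.8204 kg/day


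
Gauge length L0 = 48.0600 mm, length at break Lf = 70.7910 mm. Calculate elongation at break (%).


Formula: Elongation = (Lf - L0) / L0 * 100
Substituting: Elongation = (70.7910 - 48.0600) / 48.0600 * 100
Result: 47.2971 %


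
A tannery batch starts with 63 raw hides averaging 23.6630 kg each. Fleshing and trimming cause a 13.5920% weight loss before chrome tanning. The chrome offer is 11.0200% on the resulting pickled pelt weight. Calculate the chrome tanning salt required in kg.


Total_raw = N * avg_wt = 63 * 23.6630 = 1490.7690 kg
Substrate = Total_raw * (1 - loss/100) = 1490.7690 * (1 - 13.5920/100) = 1288.1437 kg
Chrome = Substrate * pct / 100 = 1288.1437 * 11.0200 / 100 = 141.9534 kg


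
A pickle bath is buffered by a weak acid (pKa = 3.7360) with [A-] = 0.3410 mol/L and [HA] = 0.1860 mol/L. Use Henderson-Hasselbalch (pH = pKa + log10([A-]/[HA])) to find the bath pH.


ratio = [A-] / [HA] = 0.3410 / 0.1860 = 1.8333
log10(ratio) = 0.2632
pH = pKa + log10(ratio) = 3.7360 + 0.2632 = 3.9992


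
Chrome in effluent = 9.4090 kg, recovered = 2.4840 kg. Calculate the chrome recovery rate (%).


Formula: Recovery = recovered / input * 100
Substituting: Recovery = 2.4840 / 9.4090 * 100
Result: 26.4003 %


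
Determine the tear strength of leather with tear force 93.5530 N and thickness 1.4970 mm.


Formula: Tear strength = force / thickness
Substituting: Tear strength = 93.5530 / 1.4970
Result: 62.4937 N/mm


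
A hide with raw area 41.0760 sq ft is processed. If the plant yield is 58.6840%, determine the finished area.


Formula: finished = raw * yield / 100
Substituting: finished = 41.0760 * 58.6840 / 100
Result: 24.1050 sq ft


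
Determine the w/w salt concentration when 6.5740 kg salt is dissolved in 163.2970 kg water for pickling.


Formula: Conc = salt / (water + salt) * 100
Substituting: Conc = 6.5740 / (163.2970 + 6.5740) * 100
Result: 3.8700 %


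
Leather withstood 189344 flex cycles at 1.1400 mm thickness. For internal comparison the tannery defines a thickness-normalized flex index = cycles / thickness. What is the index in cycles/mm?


Formula: Index = cycles / thickness
Substituting: Index = 189344 / 1.1400
Result: 166091.2281 cycles/mm


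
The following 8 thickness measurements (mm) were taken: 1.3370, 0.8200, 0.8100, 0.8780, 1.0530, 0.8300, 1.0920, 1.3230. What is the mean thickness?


Formula: Average = sum / n
Substituting: Average = 8.1430 / 8
Result: 1.0179 mm


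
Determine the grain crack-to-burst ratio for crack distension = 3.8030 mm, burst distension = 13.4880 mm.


Formula: Ratio = crack / burst
Substituting: Ratio = 3.8030 / 13.4880
Result: 0.2820


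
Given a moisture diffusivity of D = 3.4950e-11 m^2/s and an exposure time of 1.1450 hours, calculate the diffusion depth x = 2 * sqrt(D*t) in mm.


t = 1.1450 hr * 3600 = 4122.0000 s
D * t = 3.4950e-11 * 4122.0000 = 1.4406e-07
x = 2 * sqrt(D*t) = 2 * sqrt(1.4406e-07) = 7.5912e-04 m = 0.7591 mm


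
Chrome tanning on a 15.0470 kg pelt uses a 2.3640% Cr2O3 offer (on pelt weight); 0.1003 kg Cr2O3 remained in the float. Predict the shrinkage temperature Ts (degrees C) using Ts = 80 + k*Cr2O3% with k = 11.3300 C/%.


Offered = pelt * offer_pct / 100 = 15.0470 * 2.3640 / 100 = 0.3557 kg
Uptake = offered - residual = 0.3557 - 0.1003 = 0.2554 kg
Cr2O3% on pelt = uptake / pelt * 100 = 0.2554 / 15.0470 * 100 = 1.6974 %
Ts = 80 + k * Cr2O3% = 80 + 11.3300 * 1.6974 = 99.2318 C


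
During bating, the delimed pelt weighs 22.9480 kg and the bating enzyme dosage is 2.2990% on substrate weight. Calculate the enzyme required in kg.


Formula: Enzyme = substrate * pct / 100
Substituting: Enzyme = 22.9480 * 2.2990 / 100
Result: 0.5276 kg


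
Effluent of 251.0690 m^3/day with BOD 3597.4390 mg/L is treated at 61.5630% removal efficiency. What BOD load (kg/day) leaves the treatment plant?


Load_in = volume * conc / 1000 = 251.0690 * 3597.4390 / 1000 = 903.2054 kg/day
Removed = Load_in * eff / 100 = 903.2054 * 61.5630 / 100 = 556.0403 kg/day
Load_out = Load_in - Removed = 903.2054 - 556.0403 = 347.1651 kg/day


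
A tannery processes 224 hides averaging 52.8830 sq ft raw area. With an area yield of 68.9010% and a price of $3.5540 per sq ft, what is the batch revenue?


Raw_total = N * avg_area = 224 * 52.8830 = 11845.7920 sq ft
Finished = Raw_total * yield / 100 = 11845.7920 * 68.9010 / 100 = 8161.8691 sq ft
Value = Finished * price = 8161.8691 * 3.5540 = 29007.2829 $


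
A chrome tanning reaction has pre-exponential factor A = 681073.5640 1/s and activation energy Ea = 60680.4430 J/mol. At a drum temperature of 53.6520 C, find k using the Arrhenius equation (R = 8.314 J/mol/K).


T_K = T_C + 273.15 = 53.6520 + 273.15 = 326.8020 K
exponent = -Ea / (R * T_K) = -60680.4430 / (8.314 * 326.8020) = -22.3334
k = A * exp(exponent) = 681073.5640 * exp(-22.3334) = 1.3613e-04 1/s


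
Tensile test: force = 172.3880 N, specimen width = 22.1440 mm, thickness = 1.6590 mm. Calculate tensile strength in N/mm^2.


Formula: TS = force / (width * thickness)
Substituting: TS = 172.3880 / (22.1440 * 1.6590)
Result: 4.6925 N/mm^2


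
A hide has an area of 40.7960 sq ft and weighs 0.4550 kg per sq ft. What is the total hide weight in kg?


Formula: Weight = area * weight_per_sqft
Substituting: Weight = 40.7960 * 0.4550
Result: 18.5622 kg


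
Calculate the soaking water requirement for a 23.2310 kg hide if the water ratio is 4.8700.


Formula: Water = hide_weight * ratio
Substituting: Water = 23.2310 * 4.8700
Result: 113.1350 kg


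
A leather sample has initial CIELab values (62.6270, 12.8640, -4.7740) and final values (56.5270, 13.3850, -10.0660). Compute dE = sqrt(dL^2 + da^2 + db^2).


dL = -6.1000, da = 0.5210, db = -5.2920
dE = sqrt((-6.1000)^2 + 0.5210^2 + (-5.2920)^2) = 8.0924


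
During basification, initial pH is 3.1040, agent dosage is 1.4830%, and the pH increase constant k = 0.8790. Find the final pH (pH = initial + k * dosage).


Formula: pH_final = pH_initial + k * base_pct
Substituting: pH_final = 3.1040 + 0.8790 * 1.4830
Result: 4.4076
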